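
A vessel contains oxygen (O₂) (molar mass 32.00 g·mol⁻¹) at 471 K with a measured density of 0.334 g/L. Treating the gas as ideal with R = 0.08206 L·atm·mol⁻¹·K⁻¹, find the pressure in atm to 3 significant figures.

P ≈ 0.403 atm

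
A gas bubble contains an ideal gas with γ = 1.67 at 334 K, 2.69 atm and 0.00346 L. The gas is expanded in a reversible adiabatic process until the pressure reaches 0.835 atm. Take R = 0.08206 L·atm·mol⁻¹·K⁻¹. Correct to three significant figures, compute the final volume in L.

V₂ ≈ 0.00697 L

Adiabatic (γ = 1.67), T V^(γ−1) and P V^γ constant: T₂ = T₁·(P₂/P₁)^((γ−1)/γ) = 208.9 K; V₂ = V₁·(P₁/P₂)^(1/γ) = 0.006971 L.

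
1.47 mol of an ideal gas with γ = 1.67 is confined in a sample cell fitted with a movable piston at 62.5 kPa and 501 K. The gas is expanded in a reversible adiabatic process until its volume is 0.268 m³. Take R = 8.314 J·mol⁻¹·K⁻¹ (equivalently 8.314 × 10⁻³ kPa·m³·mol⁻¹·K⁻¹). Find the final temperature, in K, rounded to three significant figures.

T₂ ≈ 255 K

From PV = nRT: V₁ = nRT₁/P₁ = 0.09797 m³.
Adiabatic (γ = 1.67), T V^(γ−1) and P V^γ constant: T₂ = T₁·(V₁/V₂)^(γ−1) = 255.3 K; P₂ = P₁·(V₁/V₂)^γ = 11.64 kPa.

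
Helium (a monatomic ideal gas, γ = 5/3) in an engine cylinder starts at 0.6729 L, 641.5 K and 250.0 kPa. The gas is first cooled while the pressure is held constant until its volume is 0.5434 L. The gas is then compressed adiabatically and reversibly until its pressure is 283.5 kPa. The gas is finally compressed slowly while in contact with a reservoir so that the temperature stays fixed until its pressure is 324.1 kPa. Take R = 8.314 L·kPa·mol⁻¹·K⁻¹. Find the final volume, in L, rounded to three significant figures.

V₄ ≈ 0.441 L

Isobaric, so V/T is constant: P₂ = P₁; T₂ = T₁·(V₂/V₁) = 518.0 K.
Reversible adiabatic, γ = 5/3: T₃ = T₂·(P₃/P₂)^((γ−1)/γ) = 544.8 K; V₃ = V₂·(P₂/P₃)^(1/γ) = 0.5039 L.
T constant ⇒ Boyle's law P V = const: T₄ = T₃; V₄ = V₃·(P₃/P₄) = 0.4408 L.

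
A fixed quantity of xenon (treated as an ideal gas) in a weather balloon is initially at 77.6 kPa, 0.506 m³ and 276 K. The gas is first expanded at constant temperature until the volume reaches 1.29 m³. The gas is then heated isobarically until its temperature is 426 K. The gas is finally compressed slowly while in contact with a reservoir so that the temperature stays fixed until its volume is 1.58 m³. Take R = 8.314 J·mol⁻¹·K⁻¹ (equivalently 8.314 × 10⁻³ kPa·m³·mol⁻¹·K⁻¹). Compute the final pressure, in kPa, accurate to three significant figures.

T constant ⇒ Boyle's law P V = const: T₂ = T₁; P₂ = P₁·(V₁/V₂) = 30.44 kPa.
P constant ⇒ V ∝ T: P₃ = P₂; V₃ = V₂·(T₃/T₂) = 1.991 m³.
Isothermal, so P V is constant: T₄ = T₃; P₄ = P₃·(V₃/V₄) = 38.36 kPa.

P₄ ≈ 38.4 kPa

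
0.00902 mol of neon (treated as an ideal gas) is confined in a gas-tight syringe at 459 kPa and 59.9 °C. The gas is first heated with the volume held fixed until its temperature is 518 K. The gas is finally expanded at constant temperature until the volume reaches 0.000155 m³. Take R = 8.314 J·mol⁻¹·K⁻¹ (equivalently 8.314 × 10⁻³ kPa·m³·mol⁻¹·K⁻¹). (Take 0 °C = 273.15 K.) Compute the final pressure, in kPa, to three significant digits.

P₃ ≈ 251 kPa

Convert: T₁ = 333.0 K.
From PV = nRT: V₁ = nRT₁/P₁ = 5.441e-05 m³.
V constant ⇒ P ∝ T: V₂ = V₁; P₂ = P₁·(T₂/T₁) = 713.9 kPa.
T constant ⇒ Boyle's law P V = const: T₃ = T₂; P₃ = P₂·(V₂/V₃) = 250.6 kPa.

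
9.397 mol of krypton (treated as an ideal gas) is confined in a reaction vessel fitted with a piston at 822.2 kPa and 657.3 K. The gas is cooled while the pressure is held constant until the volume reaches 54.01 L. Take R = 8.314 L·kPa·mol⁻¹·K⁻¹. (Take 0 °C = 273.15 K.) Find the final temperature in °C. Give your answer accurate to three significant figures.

From PV = nRT: V₁ = nRT₁/P₁ = 62.46 L.
P constant ⇒ V ∝ T: P₂ = P₁; T₂ = T₁·(V₂/V₁) = 568.4 K.

T₂ ≈ 295 °C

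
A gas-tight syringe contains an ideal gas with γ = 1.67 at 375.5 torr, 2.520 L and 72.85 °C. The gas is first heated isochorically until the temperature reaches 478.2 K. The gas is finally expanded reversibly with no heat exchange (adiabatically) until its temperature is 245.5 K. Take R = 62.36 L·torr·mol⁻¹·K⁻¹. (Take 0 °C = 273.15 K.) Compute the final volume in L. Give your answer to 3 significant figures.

V₃ ≈ 6.82 L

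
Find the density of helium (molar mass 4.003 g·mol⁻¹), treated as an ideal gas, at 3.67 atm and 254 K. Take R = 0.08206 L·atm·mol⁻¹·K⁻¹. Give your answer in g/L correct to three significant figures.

ρ = PM/(RT) = (3.67 × 4.003) / (0.08206 × 254.0)

ρ ≈ 0.705 g/L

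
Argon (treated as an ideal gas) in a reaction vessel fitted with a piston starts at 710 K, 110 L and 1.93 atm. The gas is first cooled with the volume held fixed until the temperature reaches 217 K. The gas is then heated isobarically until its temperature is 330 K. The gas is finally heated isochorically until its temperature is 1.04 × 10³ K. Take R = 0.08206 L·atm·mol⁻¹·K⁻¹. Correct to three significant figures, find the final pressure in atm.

P₄ ≈ 1.86 atm

Isochoric, so P/T is constant: V₂ = V₁; P₂ = P₁·(T₂/T₁) = 0.5899 atm.
Isobaric, so V/T is constant: P₃ = P₂; V₃ = V₂·(T₃/T₂) = 167.3 L.
V constant ⇒ P ∝ T: V₄ = V₃; P₄ = P₃·(T₄/T₃) = 1.859 atm.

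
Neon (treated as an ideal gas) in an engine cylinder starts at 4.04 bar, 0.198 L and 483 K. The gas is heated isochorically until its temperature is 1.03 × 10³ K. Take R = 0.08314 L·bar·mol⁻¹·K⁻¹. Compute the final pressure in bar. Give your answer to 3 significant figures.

Isochoric, so P/T is constant: V₂ = V₁; P₂ = P₁·(T₂/T₁) = 8.615 bar.

P₂ ≈ 8.62 bar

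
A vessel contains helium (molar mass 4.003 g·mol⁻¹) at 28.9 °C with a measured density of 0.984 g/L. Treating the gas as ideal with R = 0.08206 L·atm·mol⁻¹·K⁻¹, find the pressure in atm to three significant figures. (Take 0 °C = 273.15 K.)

P ≈ 6.09 atm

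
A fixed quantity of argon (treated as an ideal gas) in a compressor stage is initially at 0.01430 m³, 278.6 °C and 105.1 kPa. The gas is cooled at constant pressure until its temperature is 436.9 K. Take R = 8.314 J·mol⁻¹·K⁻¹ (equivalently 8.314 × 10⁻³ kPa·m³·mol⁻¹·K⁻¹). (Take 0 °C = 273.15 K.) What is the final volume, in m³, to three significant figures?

Convert: T₁ = 551.8 K.
P constant ⇒ V ∝ T: P₂ = P₁; V₂ = V₁·(T₂/T₁) = 0.01132 m³.

V₂ ≈ 0.0113 m³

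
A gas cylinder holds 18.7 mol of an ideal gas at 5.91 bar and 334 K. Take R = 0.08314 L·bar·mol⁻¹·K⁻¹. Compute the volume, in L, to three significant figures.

V ≈ 87.9 L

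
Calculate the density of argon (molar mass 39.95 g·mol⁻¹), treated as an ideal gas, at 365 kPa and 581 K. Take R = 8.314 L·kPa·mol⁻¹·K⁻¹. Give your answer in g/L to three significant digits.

ρ ≈ 3.02 g/L

ρ = PM/(RT) = (365 × 39.95) / (8.314 × 581.0)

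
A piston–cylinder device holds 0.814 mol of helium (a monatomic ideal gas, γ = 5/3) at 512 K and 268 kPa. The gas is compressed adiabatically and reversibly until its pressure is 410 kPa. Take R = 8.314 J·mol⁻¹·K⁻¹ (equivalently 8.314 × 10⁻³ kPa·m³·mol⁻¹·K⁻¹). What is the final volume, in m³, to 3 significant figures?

V₂ ≈ 0.0100 m³

From PV = nRT: V₁ = nRT₁/P₁ = 0.01293 m³.
Adiabatic (γ = 5/3), T V^(γ−1) and P V^γ constant: T₂ = T₁·(P₂/P₁)^((γ−1)/γ) = 606.9 K; V₂ = V₁·(P₁/P₂)^(1/γ) = 0.01002 m³.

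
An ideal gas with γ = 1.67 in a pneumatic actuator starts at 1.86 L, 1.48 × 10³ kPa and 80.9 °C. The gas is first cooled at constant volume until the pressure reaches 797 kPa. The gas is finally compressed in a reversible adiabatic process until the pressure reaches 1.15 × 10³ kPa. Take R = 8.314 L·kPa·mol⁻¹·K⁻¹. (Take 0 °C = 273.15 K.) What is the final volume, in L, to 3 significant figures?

V₃ ≈ 1.49 L

Convert: T₁ = 354.0 K.
V constant ⇒ P ∝ T: V₂ = V₁; T₂ = T₁·(P₂/P₁) = 190.7 K.
Reversible adiabatic, γ = 1.67: T₃ = T₂·(P₃/P₂)^((γ−1)/γ) = 220.9 K; V₃ = V₂·(P₂/P₃)^(1/γ) = 1.493 L.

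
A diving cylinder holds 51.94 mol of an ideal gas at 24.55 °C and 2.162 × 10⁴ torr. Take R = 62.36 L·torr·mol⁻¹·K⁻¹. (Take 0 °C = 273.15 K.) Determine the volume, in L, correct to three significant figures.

Convert: T = 297.70 K.
PV = nRT ⇒ V = nRT/P = (51.94 × 62.36 × 297.70) / 2.162e+04

V ≈ 44.6 L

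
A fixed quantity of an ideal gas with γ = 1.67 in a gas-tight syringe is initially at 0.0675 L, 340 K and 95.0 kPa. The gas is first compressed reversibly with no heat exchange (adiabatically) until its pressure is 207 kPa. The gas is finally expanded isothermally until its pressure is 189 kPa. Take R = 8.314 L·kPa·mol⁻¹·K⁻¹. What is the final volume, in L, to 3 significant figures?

Adiabatic (γ = 1.67), T V^(γ−1) and P V^γ constant: T₂ = T₁·(P₂/P₁)^((γ−1)/γ) = 464.7 K; V₂ = V₁·(P₁/P₂)^(1/γ) = 0.04234 L.
T constant ⇒ Boyle's law P V = const: T₃ = T₂; V₃ = V₂·(P₂/P₃) = 0.04637 L.

V₃ ≈ 0.0464 L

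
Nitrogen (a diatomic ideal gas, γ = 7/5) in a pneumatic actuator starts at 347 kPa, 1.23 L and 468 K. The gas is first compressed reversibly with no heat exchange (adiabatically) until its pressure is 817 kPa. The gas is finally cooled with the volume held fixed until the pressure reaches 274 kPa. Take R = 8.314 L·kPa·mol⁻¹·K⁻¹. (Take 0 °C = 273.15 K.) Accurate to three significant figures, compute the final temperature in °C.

T₃ ≈ -72.7 °C

Adiabatic (γ = 7/5), T V^(γ−1) and P V^γ constant: T₂ = T₁·(P₂/P₁)^((γ−1)/γ) = 597.7 K; V₂ = V₁·(P₁/P₂)^(1/γ) = 0.6672 L.
V constant ⇒ P ∝ T: V₃ = V₂; T₃ = T₂·(P₃/P₂) = 200.5 K.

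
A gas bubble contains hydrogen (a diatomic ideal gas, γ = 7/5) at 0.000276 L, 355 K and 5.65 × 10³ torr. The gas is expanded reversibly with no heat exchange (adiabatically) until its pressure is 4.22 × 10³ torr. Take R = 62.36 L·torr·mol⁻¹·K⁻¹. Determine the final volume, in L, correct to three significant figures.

Reversible adiabatic, γ = 7/5: T₂ = T₁·(P₂/P₁)^((γ−1)/γ) = 326.6 K; V₂ = V₁·(P₁/P₂)^(1/γ) = 0.0003400 L.

V₂ ≈ 0.000340 L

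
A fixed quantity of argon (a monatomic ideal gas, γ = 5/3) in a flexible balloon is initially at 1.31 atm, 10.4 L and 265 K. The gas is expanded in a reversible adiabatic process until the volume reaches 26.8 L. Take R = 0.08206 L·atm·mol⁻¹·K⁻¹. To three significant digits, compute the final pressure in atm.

P₂ ≈ 0.270 atm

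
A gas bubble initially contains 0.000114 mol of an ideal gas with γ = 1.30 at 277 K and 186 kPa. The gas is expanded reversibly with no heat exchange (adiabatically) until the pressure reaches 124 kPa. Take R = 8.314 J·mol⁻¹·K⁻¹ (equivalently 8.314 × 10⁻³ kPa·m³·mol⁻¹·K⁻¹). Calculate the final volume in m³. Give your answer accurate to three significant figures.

V₂ ≈ 1.93e-06 m³

From PV = nRT: V₁ = nRT₁/P₁ = 1.412e-06 m³.
Adiabatic (γ = 1.30), T V^(γ−1) and P V^γ constant: T₂ = T₁·(P₂/P₁)^((γ−1)/γ) = 252.3 K; V₂ = V₁·(P₁/P₂)^(1/γ) = 1.928e-06 m³.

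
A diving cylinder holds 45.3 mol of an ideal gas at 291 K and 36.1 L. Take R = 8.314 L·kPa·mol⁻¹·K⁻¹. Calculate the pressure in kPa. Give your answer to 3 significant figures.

P ≈ 3.04e+03 kPa

PV = nRT ⇒ P = nRT/V = (45.3 × 8.314 × 291) / 36.1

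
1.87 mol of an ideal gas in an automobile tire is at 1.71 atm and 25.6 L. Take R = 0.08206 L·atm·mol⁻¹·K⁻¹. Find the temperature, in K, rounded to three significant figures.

PV = nRT ⇒ T = PV/(nR) = (1.71 × 25.6) / (1.87 × 0.08206)

T ≈ 285 K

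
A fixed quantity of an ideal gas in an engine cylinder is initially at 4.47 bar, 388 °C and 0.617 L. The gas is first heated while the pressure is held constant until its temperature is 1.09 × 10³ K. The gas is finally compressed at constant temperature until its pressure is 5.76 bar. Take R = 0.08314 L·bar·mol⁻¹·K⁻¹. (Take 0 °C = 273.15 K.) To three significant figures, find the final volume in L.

V₃ ≈ 0.789 L

Convert: T₁ = 661.1 K.
Isobaric, so V/T is constant: P₂ = P₁; V₂ = V₁·(T₂/T₁) = 1.017 L.
Isothermal, so P V is constant: T₃ = T₂; V₃ = V₂·(P₂/P₃) = 0.7894 L.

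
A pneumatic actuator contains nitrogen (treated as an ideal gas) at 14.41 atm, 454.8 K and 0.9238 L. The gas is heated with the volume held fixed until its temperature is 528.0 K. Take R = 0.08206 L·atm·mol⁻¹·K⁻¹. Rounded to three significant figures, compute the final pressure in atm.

P₂ ≈ 16.7 atm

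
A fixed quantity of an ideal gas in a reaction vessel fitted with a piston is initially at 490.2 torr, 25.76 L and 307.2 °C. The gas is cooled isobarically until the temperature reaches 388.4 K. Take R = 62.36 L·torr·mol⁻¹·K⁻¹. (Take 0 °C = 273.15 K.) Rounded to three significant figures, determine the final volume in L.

V₂ ≈ 17.2 L

Convert: T₁ = 580.3 K.
P constant ⇒ V ∝ T: P₂ = P₁; V₂ = V₁·(T₂/T₁) = 17.24 L.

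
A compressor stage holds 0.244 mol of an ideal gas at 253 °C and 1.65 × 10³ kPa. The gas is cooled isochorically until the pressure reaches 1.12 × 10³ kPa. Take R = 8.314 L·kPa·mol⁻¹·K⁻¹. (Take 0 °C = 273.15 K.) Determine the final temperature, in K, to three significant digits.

Convert: T₁ = 526.1 K.
From PV = nRT: V₁ = nRT₁/P₁ = 0.6469 L.
V constant ⇒ P ∝ T: V₂ = V₁; T₂ = T₁·(P₂/P₁) = 357.1 K.

T₂ ≈ 357 K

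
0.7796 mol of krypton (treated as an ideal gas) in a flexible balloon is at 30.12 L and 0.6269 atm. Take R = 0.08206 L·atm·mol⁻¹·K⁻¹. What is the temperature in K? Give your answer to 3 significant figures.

T ≈ 295 K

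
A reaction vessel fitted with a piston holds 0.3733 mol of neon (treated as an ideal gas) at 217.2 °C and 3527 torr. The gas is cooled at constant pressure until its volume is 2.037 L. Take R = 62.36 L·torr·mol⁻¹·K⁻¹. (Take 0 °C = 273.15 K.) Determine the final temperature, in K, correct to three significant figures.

Convert: T₁ = 490.3 K.
From PV = nRT: V₁ = nRT₁/P₁ = 3.236 L.
P constant ⇒ V ∝ T: P₂ = P₁; T₂ = T₁·(V₂/V₁) = 308.6 K.

T₂ ≈ 309 K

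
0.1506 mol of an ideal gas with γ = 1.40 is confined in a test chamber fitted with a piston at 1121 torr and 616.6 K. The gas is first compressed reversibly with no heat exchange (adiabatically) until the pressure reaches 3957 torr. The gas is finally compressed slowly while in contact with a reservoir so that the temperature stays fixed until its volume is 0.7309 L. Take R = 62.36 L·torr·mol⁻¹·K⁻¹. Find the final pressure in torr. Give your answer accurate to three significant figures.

P₃ ≈ 1.14e+04 torr

From PV = nRT: V₁ = nRT₁/P₁ = 5.166 L.
Adiabatic (γ = 1.40), T V^(γ−1) and P V^γ constant: T₂ = T₁·(P₂/P₁)^((γ−1)/γ) = 884.1 K; V₂ = V₁·(P₁/P₂)^(1/γ) = 2.098 L.
Isothermal, so P V is constant: T₃ = T₂; P₃ = P₂·(V₂/V₃) = 1.136e+04 torr.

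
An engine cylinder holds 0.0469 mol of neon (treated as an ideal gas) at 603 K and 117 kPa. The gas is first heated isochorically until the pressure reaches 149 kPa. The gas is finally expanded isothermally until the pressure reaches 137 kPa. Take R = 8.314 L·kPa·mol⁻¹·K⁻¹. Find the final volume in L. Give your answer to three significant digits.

V₃ ≈ 2.19 L

From PV = nRT: V₁ = nRT₁/P₁ = 2.010 L.
Isochoric, so P/T is constant: V₂ = V₁; T₂ = T₁·(P₂/P₁) = 767.9 K.
T constant ⇒ Boyle's law P V = const: T₃ = T₂; V₃ = V₂·(P₂/P₃) = 2.186 L.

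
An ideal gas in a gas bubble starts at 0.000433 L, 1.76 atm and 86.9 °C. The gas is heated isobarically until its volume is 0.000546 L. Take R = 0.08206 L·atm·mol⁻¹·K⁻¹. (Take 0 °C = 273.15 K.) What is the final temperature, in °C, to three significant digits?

T₂ ≈ 181 °C

Convert: T₁ = 360.0 K.
Isobaric, so V/T is constant: P₂ = P₁; T₂ = T₁·(V₂/V₁) = 454.0 K.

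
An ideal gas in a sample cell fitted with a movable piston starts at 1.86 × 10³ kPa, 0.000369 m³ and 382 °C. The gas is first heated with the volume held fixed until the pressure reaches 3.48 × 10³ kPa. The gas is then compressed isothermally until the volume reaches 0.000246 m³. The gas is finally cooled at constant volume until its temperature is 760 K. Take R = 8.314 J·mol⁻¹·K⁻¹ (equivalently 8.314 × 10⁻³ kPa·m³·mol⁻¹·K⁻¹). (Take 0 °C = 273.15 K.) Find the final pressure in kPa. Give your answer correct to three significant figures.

P₄ ≈ 3.24e+03 kPa

Convert: T₁ = 655.1 K.
Isochoric, so P/T is constant: V₂ = V₁; T₂ = T₁·(P₂/P₁) = 1226 K.
Isothermal, so P V is constant: T₃ = T₂; P₃ = P₂·(V₂/V₃) = 5220 kPa.
Isochoric, so P/T is constant: V₄ = V₃; P₄ = P₃·(T₄/T₃) = 3237 kPa.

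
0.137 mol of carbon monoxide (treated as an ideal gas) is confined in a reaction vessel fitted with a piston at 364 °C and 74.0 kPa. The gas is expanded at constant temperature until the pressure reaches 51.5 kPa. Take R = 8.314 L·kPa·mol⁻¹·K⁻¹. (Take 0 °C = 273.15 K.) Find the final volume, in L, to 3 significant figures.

Convert: T₁ = 637.1 K.
From PV = nRT: V₁ = nRT₁/P₁ = 9.807 L.
T constant ⇒ Boyle's law P V = const: T₂ = T₁; V₂ = V₁·(P₁/P₂) = 14.09 L.

V₂ ≈ 14.1 L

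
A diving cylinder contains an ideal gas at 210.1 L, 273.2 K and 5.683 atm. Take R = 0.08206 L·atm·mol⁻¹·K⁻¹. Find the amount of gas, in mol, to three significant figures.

n ≈ 53.3 mol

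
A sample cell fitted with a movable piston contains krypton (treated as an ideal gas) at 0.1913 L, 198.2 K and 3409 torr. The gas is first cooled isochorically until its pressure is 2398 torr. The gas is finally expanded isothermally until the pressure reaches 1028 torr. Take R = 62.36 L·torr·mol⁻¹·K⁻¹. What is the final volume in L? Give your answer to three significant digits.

V₃ ≈ 0.446 L

V constant ⇒ P ∝ T: V₂ = V₁; T₂ = T₁·(P₂/P₁) = 139.4 K.
T constant ⇒ Boyle's law P V = const: T₃ = T₂; V₃ = V₂·(P₂/P₃) = 0.4462 L.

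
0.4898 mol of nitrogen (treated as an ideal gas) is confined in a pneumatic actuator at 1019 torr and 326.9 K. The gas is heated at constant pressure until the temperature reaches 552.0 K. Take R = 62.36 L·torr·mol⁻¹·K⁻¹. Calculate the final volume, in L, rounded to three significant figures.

V₂ ≈ 16.5 L

From PV = nRT: V₁ = nRT₁/P₁ = 9.799 L.
P constant ⇒ V ∝ T: P₂ = P₁; V₂ = V₁·(T₂/T₁) = 16.55 L.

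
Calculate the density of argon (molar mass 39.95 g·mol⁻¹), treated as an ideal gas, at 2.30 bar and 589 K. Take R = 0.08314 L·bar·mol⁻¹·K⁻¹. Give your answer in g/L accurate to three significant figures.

ρ = PM/(RT) = (2.30 × 39.95) / (0.08314 × 589.0)

ρ ≈ 1.88 g/L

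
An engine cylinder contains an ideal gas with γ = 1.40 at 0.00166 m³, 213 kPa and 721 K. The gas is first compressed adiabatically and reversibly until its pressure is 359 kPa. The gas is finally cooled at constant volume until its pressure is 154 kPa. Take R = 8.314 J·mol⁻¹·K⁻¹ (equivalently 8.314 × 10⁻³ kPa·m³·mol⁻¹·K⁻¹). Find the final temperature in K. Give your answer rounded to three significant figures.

T₃ ≈ 359 K

Reversible adiabatic, γ = 1.40: T₂ = T₁·(P₂/P₁)^((γ−1)/γ) = 837.0 K; V₂ = V₁·(P₁/P₂)^(1/γ) = 0.001143 m³.
V constant ⇒ P ∝ T: V₃ = V₂; T₃ = T₂·(P₃/P₂) = 359.0 K.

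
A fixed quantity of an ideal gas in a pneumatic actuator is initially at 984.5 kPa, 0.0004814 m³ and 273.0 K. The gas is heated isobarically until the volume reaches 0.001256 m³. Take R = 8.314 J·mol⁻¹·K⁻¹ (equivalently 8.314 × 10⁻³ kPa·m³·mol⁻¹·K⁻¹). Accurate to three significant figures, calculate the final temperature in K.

P constant ⇒ V ∝ T: P₂ = P₁; T₂ = T₁·(V₂/V₁) = 712.3 K.

T₂ ≈ 712 K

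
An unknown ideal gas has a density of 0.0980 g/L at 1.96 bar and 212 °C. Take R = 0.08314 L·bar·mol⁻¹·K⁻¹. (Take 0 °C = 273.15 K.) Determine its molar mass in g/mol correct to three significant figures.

ρ = PM/(RT) ⇒ M = ρRT/P = (0.0980 × 0.08314 × 485.1) / 1.96

M ≈ 2.02 g/mol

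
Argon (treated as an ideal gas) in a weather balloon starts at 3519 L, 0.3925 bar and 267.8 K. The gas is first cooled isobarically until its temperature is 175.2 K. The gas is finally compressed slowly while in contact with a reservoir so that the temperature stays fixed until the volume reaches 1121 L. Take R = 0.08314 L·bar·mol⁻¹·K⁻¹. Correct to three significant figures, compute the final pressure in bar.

P₃ ≈ 0.806 bar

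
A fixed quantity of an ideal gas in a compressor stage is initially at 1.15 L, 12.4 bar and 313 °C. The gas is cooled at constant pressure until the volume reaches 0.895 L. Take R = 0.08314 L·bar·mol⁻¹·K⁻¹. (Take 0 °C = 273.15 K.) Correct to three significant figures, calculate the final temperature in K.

Convert: T₁ = 586.1 K.
P constant ⇒ V ∝ T: P₂ = P₁; T₂ = T₁·(V₂/V₁) = 456.2 K.

T₂ ≈ 456 K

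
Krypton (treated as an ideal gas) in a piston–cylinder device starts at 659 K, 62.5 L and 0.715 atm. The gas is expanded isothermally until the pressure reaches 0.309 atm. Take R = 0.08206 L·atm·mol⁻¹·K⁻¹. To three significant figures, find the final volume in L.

Isothermal, so P V is constant: T₂ = T₁; V₂ = V₁·(P₁/P₂) = 144.6 L.

V₂ ≈ 145 L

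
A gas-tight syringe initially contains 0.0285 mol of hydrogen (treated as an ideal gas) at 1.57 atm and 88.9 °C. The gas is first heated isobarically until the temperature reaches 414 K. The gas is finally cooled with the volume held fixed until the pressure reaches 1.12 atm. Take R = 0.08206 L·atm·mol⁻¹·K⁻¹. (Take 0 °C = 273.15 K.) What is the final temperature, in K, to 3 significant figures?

T₃ ≈ 295 K

Convert: T₁ = 362.0 K.
From PV = nRT: V₁ = nRT₁/P₁ = 0.5393 L.
P constant ⇒ V ∝ T: P₂ = P₁; V₂ = V₁·(T₂/T₁) = 0.6167 L.
V constant ⇒ P ∝ T: V₃ = V₂; T₃ = T₂·(P₃/P₂) = 295.3 K.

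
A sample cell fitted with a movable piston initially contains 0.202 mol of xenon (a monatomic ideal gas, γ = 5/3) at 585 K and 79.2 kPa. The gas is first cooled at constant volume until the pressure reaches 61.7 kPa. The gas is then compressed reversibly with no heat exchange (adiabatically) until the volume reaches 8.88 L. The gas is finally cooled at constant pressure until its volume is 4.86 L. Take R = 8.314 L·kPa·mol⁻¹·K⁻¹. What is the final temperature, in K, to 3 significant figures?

T₄ ≈ 312 K

From PV = nRT: V₁ = nRT₁/P₁ = 12.40 L.
Isochoric, so P/T is constant: V₂ = V₁; T₂ = T₁·(P₂/P₁) = 455.7 K.
Reversible adiabatic, γ = 5/3: T₃ = T₂·(V₂/V₃)^(γ−1) = 569.5 K; P₃ = P₂·(V₂/V₃)^γ = 107.7 kPa.
Isobaric, so V/T is constant: P₄ = P₃; T₄ = T₃·(V₄/V₃) = 311.7 K.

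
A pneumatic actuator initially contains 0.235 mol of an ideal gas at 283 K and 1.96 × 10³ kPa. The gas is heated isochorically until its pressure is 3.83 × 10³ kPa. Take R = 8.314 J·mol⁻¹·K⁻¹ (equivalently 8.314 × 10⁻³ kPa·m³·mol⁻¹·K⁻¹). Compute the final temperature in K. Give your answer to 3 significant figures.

T₂ ≈ 553 K

From PV = nRT: V₁ = nRT₁/P₁ = 0.0002821 m³.
Isochoric, so P/T is constant: V₂ = V₁; T₂ = T₁·(P₂/P₁) = 553.0 K.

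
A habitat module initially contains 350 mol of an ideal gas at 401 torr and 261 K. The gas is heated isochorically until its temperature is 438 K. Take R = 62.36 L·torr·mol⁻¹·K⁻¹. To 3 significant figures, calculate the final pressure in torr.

P₂ ≈ 673 torr

From PV = nRT: V₁ = nRT₁/P₁ = 1.421e+04 L.
V constant ⇒ P ∝ T: V₂ = V₁; P₂ = P₁·(T₂/T₁) = 672.9 torr.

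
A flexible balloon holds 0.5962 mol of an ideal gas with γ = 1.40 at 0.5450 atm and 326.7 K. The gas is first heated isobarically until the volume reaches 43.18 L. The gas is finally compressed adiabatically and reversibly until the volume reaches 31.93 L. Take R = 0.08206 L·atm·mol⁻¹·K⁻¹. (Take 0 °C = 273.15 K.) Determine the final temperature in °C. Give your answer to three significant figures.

T₃ ≈ 270 °C

From PV = nRT: V₁ = nRT₁/P₁ = 29.33 L.
P constant ⇒ V ∝ T: P₂ = P₁; T₂ = T₁·(V₂/V₁) = 481.0 K.
Reversible adiabatic, γ = 1.40: T₃ = T₂·(V₂/V₃)^(γ−1) = 542.7 K; P₃ = P₂·(V₂/V₃)^γ = 0.8316 atm.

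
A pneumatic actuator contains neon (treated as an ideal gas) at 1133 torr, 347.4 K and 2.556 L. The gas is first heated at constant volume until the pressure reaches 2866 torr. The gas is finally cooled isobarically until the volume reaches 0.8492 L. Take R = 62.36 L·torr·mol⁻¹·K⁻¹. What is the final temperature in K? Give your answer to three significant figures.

V constant ⇒ P ∝ T: V₂ = V₁; T₂ = T₁·(P₂/P₁) = 878.8 K.
P constant ⇒ V ∝ T: P₃ = P₂; T₃ = T₂·(V₃/V₂) = 292.0 K.

T₃ ≈ 292 K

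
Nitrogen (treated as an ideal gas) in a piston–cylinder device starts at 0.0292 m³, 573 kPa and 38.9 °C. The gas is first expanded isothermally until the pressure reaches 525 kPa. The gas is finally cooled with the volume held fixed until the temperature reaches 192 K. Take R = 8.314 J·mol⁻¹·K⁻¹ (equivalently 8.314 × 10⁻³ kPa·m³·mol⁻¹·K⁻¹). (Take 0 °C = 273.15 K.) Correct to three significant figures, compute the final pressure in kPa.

P₃ ≈ 323 kPa

Convert: T₁ = 312.0 K.
T constant ⇒ Boyle's law P V = const: T₂ = T₁; V₂ = V₁·(P₁/P₂) = 0.03187 m³.
Isochoric, so P/T is constant: V₃ = V₂; P₃ = P₂·(T₃/T₂) = 323.0 kPa.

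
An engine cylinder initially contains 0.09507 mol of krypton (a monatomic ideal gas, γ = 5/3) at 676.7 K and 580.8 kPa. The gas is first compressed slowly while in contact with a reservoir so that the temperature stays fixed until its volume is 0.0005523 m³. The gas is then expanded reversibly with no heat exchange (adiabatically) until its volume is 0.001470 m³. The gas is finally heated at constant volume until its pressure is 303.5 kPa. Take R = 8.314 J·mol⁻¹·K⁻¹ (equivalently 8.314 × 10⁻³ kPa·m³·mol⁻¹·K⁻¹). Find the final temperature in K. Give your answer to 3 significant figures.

From PV = nRT: V₁ = nRT₁/P₁ = 0.0009209 m³.
T constant ⇒ Boyle's law P V = const: T₂ = T₁; P₂ = P₁·(V₁/V₂) = 968.4 kPa.
Reversible adiabatic, γ = 5/3: T₃ = T₂·(V₂/V₃)^(γ−1) = 352.3 K; P₃ = P₂·(V₂/V₃)^γ = 189.5 kPa.
V constant ⇒ P ∝ T: V₄ = V₃; T₄ = T₃·(P₄/P₃) = 564.4 K.

T₄ ≈ 564 K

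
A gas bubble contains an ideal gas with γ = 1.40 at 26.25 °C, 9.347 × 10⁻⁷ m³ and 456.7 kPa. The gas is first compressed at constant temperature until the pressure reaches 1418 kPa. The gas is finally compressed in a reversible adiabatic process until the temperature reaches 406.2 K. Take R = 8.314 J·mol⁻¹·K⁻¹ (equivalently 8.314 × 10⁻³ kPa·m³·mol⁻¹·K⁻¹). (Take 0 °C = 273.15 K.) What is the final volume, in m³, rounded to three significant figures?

V₃ ≈ 1.40e-07 m³

Convert: T₁ = 299.4 K.
T constant ⇒ Boyle's law P V = const: T₂ = T₁; V₂ = V₁·(P₁/P₂) = 3.010e-07 m³.
Adiabatic (γ = 1.40), T V^(γ−1) and P V^γ constant: P₃ = P₂·(T₃/T₂)^(γ/(γ−1)) = 4125 kPa; V₃ = V₂·(T₂/T₃)^(1/(γ−1)) = 1.404e-07 m³.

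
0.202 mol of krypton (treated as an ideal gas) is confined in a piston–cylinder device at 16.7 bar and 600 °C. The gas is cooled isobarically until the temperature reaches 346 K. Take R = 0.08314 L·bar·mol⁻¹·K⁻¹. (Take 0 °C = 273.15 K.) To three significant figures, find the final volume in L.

V₂ ≈ 0.348 L

Convert: T₁ = 873.1 K.
From PV = nRT: V₁ = nRT₁/P₁ = 0.8781 L.
Isobaric, so V/T is constant: P₂ = P₁; V₂ = V₁·(T₂/T₁) = 0.3480 L.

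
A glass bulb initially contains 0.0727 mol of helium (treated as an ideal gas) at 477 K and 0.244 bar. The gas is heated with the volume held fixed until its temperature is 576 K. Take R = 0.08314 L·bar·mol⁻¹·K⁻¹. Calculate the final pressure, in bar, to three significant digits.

From PV = nRT: V₁ = nRT₁/P₁ = 11.82 L.
Isochoric, so P/T is constant: V₂ = V₁; P₂ = P₁·(T₂/T₁) = 0.2946 bar.

P₂ ≈ 0.295 bar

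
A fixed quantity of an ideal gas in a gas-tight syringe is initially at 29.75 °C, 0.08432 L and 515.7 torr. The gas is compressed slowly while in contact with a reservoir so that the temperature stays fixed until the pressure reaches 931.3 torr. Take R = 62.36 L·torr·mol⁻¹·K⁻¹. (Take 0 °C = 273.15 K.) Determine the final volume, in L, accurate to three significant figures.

V₂ ≈ 0.0467 L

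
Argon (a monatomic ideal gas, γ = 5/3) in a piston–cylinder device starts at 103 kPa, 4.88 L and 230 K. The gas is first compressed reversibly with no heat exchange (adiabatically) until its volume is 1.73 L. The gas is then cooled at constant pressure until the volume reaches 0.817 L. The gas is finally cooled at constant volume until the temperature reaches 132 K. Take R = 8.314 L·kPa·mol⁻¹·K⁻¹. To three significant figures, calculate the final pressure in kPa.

P₄ ≈ 353 kPa

Reversible adiabatic, γ = 5/3: T₂ = T₁·(V₁/V₂)^(γ−1) = 459.2 K; P₂ = P₁·(V₁/V₂)^γ = 580.0 kPa.
Isobaric, so V/T is constant: P₃ = P₂; T₃ = T₂·(V₃/V₂) = 216.8 K.
V constant ⇒ P ∝ T: V₄ = V₃; P₄ = P₃·(T₄/T₃) = 353.1 kPa.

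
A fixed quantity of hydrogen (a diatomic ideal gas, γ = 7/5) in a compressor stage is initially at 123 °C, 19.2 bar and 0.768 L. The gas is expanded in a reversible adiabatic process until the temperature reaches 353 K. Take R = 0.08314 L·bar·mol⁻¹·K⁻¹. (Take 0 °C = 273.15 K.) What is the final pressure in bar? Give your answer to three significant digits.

P₂ ≈ 12.8 bar

Convert: T₁ = 396.1 K.
Adiabatic (γ = 7/5), T V^(γ−1) and P V^γ constant: P₂ = P₁·(T₂/T₁)^(γ/(γ−1)) = 12.82 bar; V₂ = V₁·(T₁/T₂)^(1/(γ−1)) = 1.025 L.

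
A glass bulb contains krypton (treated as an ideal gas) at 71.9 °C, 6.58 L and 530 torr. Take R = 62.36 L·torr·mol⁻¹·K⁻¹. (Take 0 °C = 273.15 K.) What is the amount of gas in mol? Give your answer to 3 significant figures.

n ≈ 0.162 mol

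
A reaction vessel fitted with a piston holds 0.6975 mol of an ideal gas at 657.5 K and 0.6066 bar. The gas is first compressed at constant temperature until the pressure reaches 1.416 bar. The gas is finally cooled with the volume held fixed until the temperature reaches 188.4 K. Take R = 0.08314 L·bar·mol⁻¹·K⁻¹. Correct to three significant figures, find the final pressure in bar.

From PV = nRT: V₁ = nRT₁/P₁ = 62.86 L.
T constant ⇒ Boyle's law P V = const: T₂ = T₁; V₂ = V₁·(P₁/P₂) = 26.93 L.
V constant ⇒ P ∝ T: V₃ = V₂; P₃ = P₂·(T₃/T₂) = 0.4057 bar.

P₃ ≈ 0.406 bar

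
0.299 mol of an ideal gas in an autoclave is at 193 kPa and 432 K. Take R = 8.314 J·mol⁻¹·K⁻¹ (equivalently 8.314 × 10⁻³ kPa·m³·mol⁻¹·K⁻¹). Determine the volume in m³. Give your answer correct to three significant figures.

PV = nRT ⇒ V = nRT/P = (0.299 × 8.314 × 10⁻³ × 432) / 193

V ≈ 0.00556 m³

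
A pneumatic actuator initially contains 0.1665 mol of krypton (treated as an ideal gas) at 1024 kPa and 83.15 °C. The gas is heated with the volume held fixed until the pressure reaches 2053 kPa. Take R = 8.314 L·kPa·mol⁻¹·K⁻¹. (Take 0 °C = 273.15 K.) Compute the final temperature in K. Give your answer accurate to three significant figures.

Convert: T₁ = 356.3 K.
From PV = nRT: V₁ = nRT₁/P₁ = 0.4817 L.
V constant ⇒ P ∝ T: V₂ = V₁; T₂ = T₁·(P₂/P₁) = 714.3 K.

T₂ ≈ 714 K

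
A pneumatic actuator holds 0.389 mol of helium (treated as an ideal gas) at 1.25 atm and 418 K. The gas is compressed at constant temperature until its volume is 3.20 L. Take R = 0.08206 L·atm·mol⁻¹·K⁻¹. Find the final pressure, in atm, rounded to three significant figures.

P₂ ≈ 4.17 atm

From PV = nRT: V₁ = nRT₁/P₁ = 10.67 L.
Isothermal, so P V is constant: T₂ = T₁; P₂ = P₁·(V₁/V₂) = 4.170 atm.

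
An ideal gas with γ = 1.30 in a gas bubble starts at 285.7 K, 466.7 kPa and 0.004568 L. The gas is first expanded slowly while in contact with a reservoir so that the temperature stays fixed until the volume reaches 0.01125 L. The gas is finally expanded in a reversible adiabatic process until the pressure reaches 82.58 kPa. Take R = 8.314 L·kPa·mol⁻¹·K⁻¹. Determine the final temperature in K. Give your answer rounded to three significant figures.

T₃ ≈ 236 K

Isothermal, so P V is constant: T₂ = T₁; P₂ = P₁·(V₁/V₂) = 189.5 kPa.
Adiabatic (γ = 1.30), T V^(γ−1) and P V^γ constant: T₃ = T₂·(P₃/P₂)^((γ−1)/γ) = 235.9 K; V₃ = V₂·(P₂/P₃)^(1/γ) = 0.02131 L.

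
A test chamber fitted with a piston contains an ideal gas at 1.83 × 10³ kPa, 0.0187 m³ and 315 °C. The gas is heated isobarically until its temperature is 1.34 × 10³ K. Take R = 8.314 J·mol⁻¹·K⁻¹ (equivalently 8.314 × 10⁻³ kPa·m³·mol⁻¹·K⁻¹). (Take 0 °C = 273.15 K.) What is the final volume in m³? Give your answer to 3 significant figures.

Convert: T₁ = 588.1 K.
P constant ⇒ V ∝ T: P₂ = P₁; V₂ = V₁·(T₂/T₁) = 0.04260 m³.

V₂ ≈ 0.0426 m³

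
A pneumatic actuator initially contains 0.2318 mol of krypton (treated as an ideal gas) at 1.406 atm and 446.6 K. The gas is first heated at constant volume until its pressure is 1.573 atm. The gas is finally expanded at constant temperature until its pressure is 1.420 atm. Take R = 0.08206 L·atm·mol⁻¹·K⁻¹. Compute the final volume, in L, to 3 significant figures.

V₃ ≈ 6.69 L

From PV = nRT: V₁ = nRT₁/P₁ = 6.042 L.
Isochoric, so P/T is constant: V₂ = V₁; T₂ = T₁·(P₂/P₁) = 499.6 K.
T constant ⇒ Boyle's law P V = const: T₃ = T₂; V₃ = V₂·(P₂/P₃) = 6.693 L.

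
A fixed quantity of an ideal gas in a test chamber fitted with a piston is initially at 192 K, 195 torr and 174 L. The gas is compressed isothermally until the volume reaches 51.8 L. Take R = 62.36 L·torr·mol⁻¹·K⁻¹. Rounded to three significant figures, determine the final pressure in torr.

Isothermal, so P V is constant: T₂ = T₁; P₂ = P₁·(V₁/V₂) = 655.0 torr.

P₂ ≈ 655 torr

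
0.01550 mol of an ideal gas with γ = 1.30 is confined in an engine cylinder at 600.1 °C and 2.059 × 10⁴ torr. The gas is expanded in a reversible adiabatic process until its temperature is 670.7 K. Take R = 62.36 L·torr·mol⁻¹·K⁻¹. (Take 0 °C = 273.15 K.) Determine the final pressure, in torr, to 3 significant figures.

P₂ ≈ 6.56e+03 torr

Convert: T₁ = 873.2 K.
From PV = nRT: V₁ = nRT₁/P₁ = 0.04099 L.
Adiabatic (γ = 1.30), T V^(γ−1) and P V^γ constant: P₂ = P₁·(T₂/T₁)^(γ/(γ−1)) = 6562 torr; V₂ = V₁·(T₁/T₂)^(1/(γ−1)) = 0.09880 L.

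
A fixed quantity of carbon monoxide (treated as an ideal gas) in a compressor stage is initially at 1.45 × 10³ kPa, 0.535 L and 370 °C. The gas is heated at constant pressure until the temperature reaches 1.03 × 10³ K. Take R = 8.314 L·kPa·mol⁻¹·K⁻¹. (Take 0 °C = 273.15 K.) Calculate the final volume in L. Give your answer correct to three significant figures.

V₂ ≈ 0.857 L

Convert: T₁ = 643.1 K.
P constant ⇒ V ∝ T: P₂ = P₁; V₂ = V₁·(T₂/T₁) = 0.8568 L.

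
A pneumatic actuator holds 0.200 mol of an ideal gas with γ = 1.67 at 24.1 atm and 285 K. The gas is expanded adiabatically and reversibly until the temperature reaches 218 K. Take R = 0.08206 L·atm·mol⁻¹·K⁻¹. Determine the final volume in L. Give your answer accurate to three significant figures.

From PV = nRT: V₁ = nRT₁/P₁ = 0.1941 L.
Reversible adiabatic, γ = 1.67: P₂ = P₁·(T₂/T₁)^(γ/(γ−1)) = 12.36 atm; V₂ = V₁·(T₁/T₂)^(1/(γ−1)) = 0.2895 L.

V₂ ≈ 0.290 L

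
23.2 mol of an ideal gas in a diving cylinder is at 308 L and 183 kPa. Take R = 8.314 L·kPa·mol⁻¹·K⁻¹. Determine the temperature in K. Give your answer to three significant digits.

T ≈ 292 K

PV = nRT ⇒ T = PV/(nR) = (183 × 308) / (23.2 × 8.314)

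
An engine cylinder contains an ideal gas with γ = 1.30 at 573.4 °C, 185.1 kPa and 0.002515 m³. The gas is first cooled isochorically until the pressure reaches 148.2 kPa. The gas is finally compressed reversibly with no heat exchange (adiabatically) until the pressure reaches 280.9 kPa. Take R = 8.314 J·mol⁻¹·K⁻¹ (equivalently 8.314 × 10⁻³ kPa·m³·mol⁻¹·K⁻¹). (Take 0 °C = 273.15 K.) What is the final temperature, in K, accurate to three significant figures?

T₃ ≈ 786 K

Convert: T₁ = 846.5 K.
Isochoric, so P/T is constant: V₂ = V₁; T₂ = T₁·(P₂/P₁) = 677.8 K.
Adiabatic (γ = 1.30), T V^(γ−1) and P V^γ constant: T₃ = T₂·(P₃/P₂)^((γ−1)/γ) = 785.6 K; V₃ = V₂·(P₂/P₃)^(1/γ) = 0.001538 m³.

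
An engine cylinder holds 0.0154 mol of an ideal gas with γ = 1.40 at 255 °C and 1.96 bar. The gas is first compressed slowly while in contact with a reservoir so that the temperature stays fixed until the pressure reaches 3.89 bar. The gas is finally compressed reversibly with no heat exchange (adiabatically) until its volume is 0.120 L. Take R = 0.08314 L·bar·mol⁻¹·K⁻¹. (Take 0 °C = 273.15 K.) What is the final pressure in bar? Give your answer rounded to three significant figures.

P₃ ≈ 6.54 bar

Convert: T₁ = 528.1 K.
From PV = nRT: V₁ = nRT₁/P₁ = 0.3450 L.
T constant ⇒ Boyle's law P V = const: T₂ = T₁; V₂ = V₁·(P₁/P₂) = 0.1738 L.
Adiabatic (γ = 1.40), T V^(γ−1) and P V^γ constant: T₃ = T₂·(V₂/V₃)^(γ−1) = 612.5 K; P₃ = P₂·(V₂/V₃)^γ = 6.536 bar.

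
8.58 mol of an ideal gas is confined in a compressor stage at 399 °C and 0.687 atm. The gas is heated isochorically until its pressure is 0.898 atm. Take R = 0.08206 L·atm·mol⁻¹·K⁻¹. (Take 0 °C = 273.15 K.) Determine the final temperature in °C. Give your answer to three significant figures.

T₂ ≈ 605 °C

Convert: T₁ = 672.1 K.
From PV = nRT: V₁ = nRT₁/P₁ = 688.9 L.
Isochoric, so P/T is constant: V₂ = V₁; T₂ = T₁·(P₂/P₁) = 878.6 K.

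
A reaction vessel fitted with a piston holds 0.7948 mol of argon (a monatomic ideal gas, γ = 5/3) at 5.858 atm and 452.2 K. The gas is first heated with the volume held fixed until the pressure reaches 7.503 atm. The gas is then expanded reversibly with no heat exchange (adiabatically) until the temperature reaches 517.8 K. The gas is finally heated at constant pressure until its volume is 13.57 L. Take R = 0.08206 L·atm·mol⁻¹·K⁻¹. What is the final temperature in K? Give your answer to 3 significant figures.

T₄ ≈ 1.18e+03 K

From PV = nRT: V₁ = nRT₁/P₁ = 5.035 L.
Isochoric, so P/T is constant: V₂ = V₁; T₂ = T₁·(P₂/P₁) = 579.2 K.
Reversible adiabatic, γ = 5/3: P₃ = P₂·(T₃/T₂)^(γ/(γ−1)) = 5.670 atm; V₃ = V₂·(T₂/T₃)^(1/(γ−1)) = 5.956 L.
Isobaric, so V/T is constant: P₄ = P₃; T₄ = T₃·(V₄/V₃) = 1180 K.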